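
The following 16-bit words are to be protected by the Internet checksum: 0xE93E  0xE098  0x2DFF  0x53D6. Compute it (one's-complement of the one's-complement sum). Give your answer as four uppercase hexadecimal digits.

One's-complement addition (fold any carry out of bit 15 back into bit 0):
  0xE93E + 0xE098 = 0x1C9D6 → wrap carry → 0xC9D7
  0xC9D7 + 0x2DFF = 0x0F7D6
  0xF7D6 + 0x53D6 = 0x14BAC → wrap carry → 0x4BAD
One's-complement sum = 0x4BAD.
Checksum = ~0x4BAD & 0xFFFF = 0xB452.

B452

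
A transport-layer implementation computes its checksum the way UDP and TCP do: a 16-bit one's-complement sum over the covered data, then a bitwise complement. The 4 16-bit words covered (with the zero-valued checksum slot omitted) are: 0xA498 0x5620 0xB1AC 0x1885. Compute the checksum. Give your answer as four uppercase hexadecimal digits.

3B15

One's-complement addition (fold any carry out of bit 15 back into bit 0):
  0xA498 + 0x5620 = 0x0FAB8
  0xFAB8 + 0xB1AC = 0x1AC64 → wrap carry → 0xAC65
  0xAC65 + 0x1885 = 0x0C4EA
One's-complement sum = 0xC4EA.
Checksum = ~0xC4EA & 0xFFFF = 0x3B15.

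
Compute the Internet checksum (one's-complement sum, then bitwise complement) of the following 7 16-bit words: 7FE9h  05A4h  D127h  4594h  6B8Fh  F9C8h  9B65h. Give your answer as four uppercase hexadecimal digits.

62F8

One's-complement addition (fold any carry out of bit 15 back into bit 0):
  0x7FE9 + 0x05A4 = 0x0858D
  0x858D + 0xD127 = 0x156B4 → wrap carry → 0x56B5
  0x56B5 + 0x4594 = 0x09C49
  0x9C49 + 0x6B8F = 0x107D8 → wrap carry → 0x07D9
  0x07D9 + 0xF9C8 = 0x101A1 → wrap carry → 0x01A2
  0x01A2 + 0x9B65 = 0x09D07
One's-complement sum = 0x9D07.
Checksum = ~0x9D07 & 0xFFFF = 0x62F8.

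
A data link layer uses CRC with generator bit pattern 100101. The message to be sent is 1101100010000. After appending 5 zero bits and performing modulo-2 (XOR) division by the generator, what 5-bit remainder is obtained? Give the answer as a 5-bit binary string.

Append 5 zeros: 110110001000000000. Divide by 100101 (XOR where the leading bit is 1):
  pos 0: 110110 XOR 100101 = 010011
  pos 1: 100110 XOR 100101 = 000011
  pos 5: 110100 XOR 100101 = 010001
  pos 6: 100010 XOR 100101 = 000111
  pos 9: 111000 XOR 100101 = 011101
  pos 10: 111010 XOR 100101 = 011111
  pos 11: 111110 XOR 100101 = 011011
  pos 12: 110110 XOR 100101 = 010011
Remainder (last 5 bits) = 10011. This is the CRC / FCS.

10011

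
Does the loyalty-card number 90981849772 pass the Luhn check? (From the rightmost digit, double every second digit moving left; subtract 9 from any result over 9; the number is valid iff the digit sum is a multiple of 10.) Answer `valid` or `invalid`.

From the right, keep odd positions and double even positions (subtract 9 from any doubled value over 9):
  doubled (positions 2,4,...): 5 9 7 7 0 → sum 28
  kept (positions 1,3,...): 2 7 4 1 9 9 → sum 32
Total = 60.
60 mod 10 = 0, so the number is valid.

valid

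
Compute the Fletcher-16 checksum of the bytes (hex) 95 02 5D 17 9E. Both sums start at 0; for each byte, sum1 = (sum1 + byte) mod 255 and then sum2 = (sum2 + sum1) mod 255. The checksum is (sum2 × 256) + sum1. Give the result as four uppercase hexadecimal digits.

D8AA

Running sums (mod 255):
  after byte 0 (95): sum1=149, sum2=149
  after byte 1 (02): sum1=151, sum2=45
  after byte 2 (5D): sum1=244, sum2=34
  after byte 3 (17): sum1=12, sum2=46
  after byte 4 (9E): sum1=170, sum2=216
Checksum = sum2·256 + sum1 = 216·256 + 170 = 55466 = 0xD8AA.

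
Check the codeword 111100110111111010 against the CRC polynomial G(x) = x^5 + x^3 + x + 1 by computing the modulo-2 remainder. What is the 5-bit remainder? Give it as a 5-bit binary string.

00010

Modulo-2 division of 111100110111111010 by 101011:
  pos 0: 111100 XOR 101011 = 010111
  pos 1: 101111 XOR 101011 = 000100
  pos 4: 100101 XOR 101011 = 001110
  pos 6: 111011 XOR 101011 = 010000
  pos 7: 100001 XOR 101011 = 001010
  pos 9: 101011 XOR 101011 = 000000
Remainder = 00010 (nonzero — an error is detected).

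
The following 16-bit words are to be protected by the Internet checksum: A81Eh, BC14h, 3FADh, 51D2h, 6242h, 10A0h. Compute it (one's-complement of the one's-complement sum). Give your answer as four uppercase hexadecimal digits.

976A

One's-complement addition (fold any carry out of bit 15 back into bit 0):
  0xA81E + 0xBC14 = 0x16432 → wrap carry → 0x6433
  0x6433 + 0x3FAD = 0x0A3E0
  0xA3E0 + 0x51D2 = 0x0F5B2
  0xF5B2 + 0x6242 = 0x157F4 → wrap carry → 0x57F5
  0x57F5 + 0x10A0 = 0x06895
One's-complement sum = 0x6895.
Checksum = ~0x6895 & 0xFFFF = 0x976A.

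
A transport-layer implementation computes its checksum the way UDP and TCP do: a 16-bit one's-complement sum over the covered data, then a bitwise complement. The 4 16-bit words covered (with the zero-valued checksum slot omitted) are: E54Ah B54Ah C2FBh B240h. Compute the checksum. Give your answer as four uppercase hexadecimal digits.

F02D

One's-complement addition (fold any carry out of bit 15 back into bit 0):
  0xE54A + 0xB54A = 0x19A94 → wrap carry → 0x9A95
  0x9A95 + 0xC2FB = 0x15D90 → wrap carry → 0x5D91
  0x5D91 + 0xB240 = 0x10FD1 → wrap carry → 0x0FD2
One's-complement sum = 0x0FD2.
Checksum = ~0x0FD2 & 0xFFFF = 0xF02D.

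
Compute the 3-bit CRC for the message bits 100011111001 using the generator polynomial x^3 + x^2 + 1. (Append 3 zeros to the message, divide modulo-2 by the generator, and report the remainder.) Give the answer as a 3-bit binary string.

Append 3 zeros: 100011111001000. Divide by 1101 (XOR where the leading bit is 1):
  pos 0: 1000 XOR 1101 = 0101
  pos 1: 1011 XOR 1101 = 0110
  pos 2: 1101 XOR 1101 = 0000
  pos 6: 1110 XOR 1101 = 0011
  pos 8: 1101 XOR 1101 = 0000
Remainder (last 3 bits) = 000. This is the CRC / FCS.

000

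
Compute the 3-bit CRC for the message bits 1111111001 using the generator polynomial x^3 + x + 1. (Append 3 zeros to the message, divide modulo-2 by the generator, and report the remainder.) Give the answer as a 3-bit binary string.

011

Append 3 zeros: 1111111001000. Divide by 1011 (XOR where the leading bit is 1):
  pos 0: 1111 XOR 1011 = 0100
  pos 1: 1001 XOR 1011 = 0010
  pos 3: 1011 XOR 1011 = 0000
  pos 9: 1000 XOR 1011 = 0011
Remainder (last 3 bits) = 011. This is the CRC / FCS.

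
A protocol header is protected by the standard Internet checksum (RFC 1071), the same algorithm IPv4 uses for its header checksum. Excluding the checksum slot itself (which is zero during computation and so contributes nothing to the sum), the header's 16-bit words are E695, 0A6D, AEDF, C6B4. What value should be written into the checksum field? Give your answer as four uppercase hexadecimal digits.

One's-complement addition (fold any carry out of bit 15 back into bit 0):
  0xE695 + 0x0A6D = 0x0F102
  0xF102 + 0xAEDF = 0x19FE1 → wrap carry → 0x9FE2
  0x9FE2 + 0xC6B4 = 0x16696 → wrap carry → 0x6697
One's-complement sum = 0x6697.
Checksum = ~0x6697 & 0xFFFF = 0x9968.

9968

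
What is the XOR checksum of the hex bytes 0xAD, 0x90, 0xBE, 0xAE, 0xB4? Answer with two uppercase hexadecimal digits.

99

XOR the bytes together:
  start with 0xAD
  0xAD ⊕ 0x90 = 0x3D
  0x3D ⊕ 0xBE = 0x83
  0x83 ⊕ 0xAE = 0x2D
  0x2D ⊕ 0xB4 = 0x99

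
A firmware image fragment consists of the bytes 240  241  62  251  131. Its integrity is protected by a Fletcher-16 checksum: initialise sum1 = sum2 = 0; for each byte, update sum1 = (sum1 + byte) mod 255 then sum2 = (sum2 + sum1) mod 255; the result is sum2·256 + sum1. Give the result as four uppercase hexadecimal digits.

Running sums (mod 255):
  after byte 0 (240): sum1=240, sum2=240
  after byte 1 (241): sum1=226, sum2=211
  after byte 2 (62): sum1=33, sum2=244
  after byte 3 (251): sum1=29, sum2=18
  after byte 4 (131): sum1=160, sum2=178
Checksum = sum2·256 + sum1 = 178·256 + 160 = 45728 = 0xB2A0.

B2A0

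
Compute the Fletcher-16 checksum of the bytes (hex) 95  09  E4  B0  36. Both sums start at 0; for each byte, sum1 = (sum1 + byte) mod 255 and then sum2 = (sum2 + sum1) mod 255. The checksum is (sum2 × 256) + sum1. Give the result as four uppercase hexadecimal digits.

566A

Running sums (mod 255):
  after byte 0 (95): sum1=149, sum2=149
  after byte 1 (09): sum1=158, sum2=52
  after byte 2 (E4): sum1=131, sum2=183
  after byte 3 (B0): sum1=52, sum2=235
  after byte 4 (36): sum1=106, sum2=86
Checksum = sum2·256 + sum1 = 86·256 + 106 = 22122 = 0x566A.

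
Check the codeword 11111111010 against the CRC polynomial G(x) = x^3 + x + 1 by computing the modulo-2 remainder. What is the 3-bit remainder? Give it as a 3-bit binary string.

001

Modulo-2 division of 11111111010 by 1011:
  pos 0: 1111 XOR 1011 = 0100
  pos 1: 1001 XOR 1011 = 0010
  pos 3: 1011 XOR 1011 = 0000
  pos 7: 1010 XOR 1011 = 0001
Remainder = 001 (nonzero — an error is detected).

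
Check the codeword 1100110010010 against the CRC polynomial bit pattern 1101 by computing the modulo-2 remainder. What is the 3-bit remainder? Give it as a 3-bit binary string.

010

Modulo-2 division of 1100110010010 by 1101:
  pos 0: 1100 XOR 1101 = 0001
  pos 3: 1110 XOR 1101 = 0011
  pos 5: 1101 XOR 1101 = 0000
Remainder = 010 (nonzero — an error is detected).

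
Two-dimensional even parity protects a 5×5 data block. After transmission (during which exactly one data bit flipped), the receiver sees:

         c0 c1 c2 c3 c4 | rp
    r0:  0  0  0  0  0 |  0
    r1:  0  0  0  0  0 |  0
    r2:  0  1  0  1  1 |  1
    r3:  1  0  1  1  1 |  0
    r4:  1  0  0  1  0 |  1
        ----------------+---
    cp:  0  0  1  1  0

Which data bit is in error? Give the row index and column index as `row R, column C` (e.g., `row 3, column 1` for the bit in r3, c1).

row 4, column 1

Recompute each row's even parity and compare to rp:
  r0: data parity 0, sent rp 0 → ok
  r1: data parity 0, sent rp 0 → ok
  r2: data parity 1, sent rp 1 → ok
  r3: data parity 0, sent rp 0 → ok
  r4: data parity 0, sent rp 1 → mismatch
Recompute each column's even parity and compare to cp:
  c0: data parity 0, sent cp 0 → ok
  c1: data parity 1, sent cp 0 → mismatch
  c2: data parity 1, sent cp 1 → ok
  c3: data parity 1, sent cp 1 → ok
  c4: data parity 0, sent cp 0 → ok
Exactly one row (r4) and one column (c1) fail → the flipped bit is at their intersection.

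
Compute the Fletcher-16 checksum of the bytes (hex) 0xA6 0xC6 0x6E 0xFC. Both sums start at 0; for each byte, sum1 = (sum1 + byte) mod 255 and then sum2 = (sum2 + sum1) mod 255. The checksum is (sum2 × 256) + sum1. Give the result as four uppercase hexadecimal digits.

C8D8

Running sums (mod 255):
  after byte 0 (0xA6): sum1=166, sum2=166
  after byte 1 (0xC6): sum1=109, sum2=20
  after byte 2 (0x6E): sum1=219, sum2=239
  after byte 3 (0xFC): sum1=216, sum2=200
Checksum = sum2·256 + sum1 = 200·256 + 216 = 51416 = 0xC8D8.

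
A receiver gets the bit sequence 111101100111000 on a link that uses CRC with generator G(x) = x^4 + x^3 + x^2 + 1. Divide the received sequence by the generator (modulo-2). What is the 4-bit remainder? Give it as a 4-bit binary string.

0001

Modulo-2 division of 111101100111000 by 11101:
  pos 0: 11110 XOR 11101 = 00011
  pos 3: 11110 XOR 11101 = 00011
  pos 6: 11011 XOR 11101 = 00110
  pos 8: 11010 XOR 11101 = 00111
  pos 10: 11100 XOR 11101 = 00001
Remainder = 0001 (nonzero — an error is detected).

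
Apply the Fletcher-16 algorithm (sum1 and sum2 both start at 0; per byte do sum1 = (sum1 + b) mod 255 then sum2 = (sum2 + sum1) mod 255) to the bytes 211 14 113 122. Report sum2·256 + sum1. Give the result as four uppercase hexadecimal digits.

D6CD

Running sums (mod 255):
  after byte 0 (211): sum1=211, sum2=211
  after byte 1 (14): sum1=225, sum2=181
  after byte 2 (113): sum1=83, sum2=9
  after byte 3 (122): sum1=205, sum2=214
Checksum = sum2·256 + sum1 = 214·256 + 205 = 54989 = 0xD6CD.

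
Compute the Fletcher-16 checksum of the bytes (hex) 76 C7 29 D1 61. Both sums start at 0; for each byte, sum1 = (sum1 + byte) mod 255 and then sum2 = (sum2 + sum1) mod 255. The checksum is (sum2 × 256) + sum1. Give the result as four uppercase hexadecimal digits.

Running sums (mod 255):
  after byte 0 (76): sum1=118, sum2=118
  after byte 1 (C7): sum1=62, sum2=180
  after byte 2 (29): sum1=103, sum2=28
  after byte 3 (D1): sum1=57, sum2=85
  after byte 4 (61): sum1=154, sum2=239
Checksum = sum2·256 + sum1 = 239·256 + 154 = 61338 = 0xEF9A.

EF9A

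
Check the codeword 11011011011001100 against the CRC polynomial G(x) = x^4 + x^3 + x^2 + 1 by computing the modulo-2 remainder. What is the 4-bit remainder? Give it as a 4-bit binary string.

0000

Modulo-2 division of 11011011011001100 by 11101:
  pos 0: 11011 XOR 11101 = 00110
  pos 2: 11001 XOR 11101 = 00100
  pos 4: 10010 XOR 11101 = 01111
  pos 5: 11111 XOR 11101 = 00010
  pos 8: 10100 XOR 11101 = 01001
  pos 9: 10011 XOR 11101 = 01110
  pos 10: 11101 XOR 11101 = 00000
Remainder = 0000 (zero — the frame passes the CRC check).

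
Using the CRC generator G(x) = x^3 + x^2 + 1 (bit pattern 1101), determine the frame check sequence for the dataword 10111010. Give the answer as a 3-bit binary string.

111

Append 3 zeros: 10111010000. Divide by 1101 (XOR where the leading bit is 1):
  pos 0: 1011 XOR 1101 = 0110
  pos 1: 1101 XOR 1101 = 0000
  pos 6: 1000 XOR 1101 = 0101
  pos 7: 1010 XOR 1101 = 0111
Remainder (last 3 bits) = 111. This is the CRC / FCS.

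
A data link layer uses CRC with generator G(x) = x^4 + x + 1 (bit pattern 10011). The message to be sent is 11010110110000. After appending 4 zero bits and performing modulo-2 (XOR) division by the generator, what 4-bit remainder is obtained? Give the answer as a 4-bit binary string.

0001

Append 4 zeros: 110101101100000000. Divide by 10011 (XOR where the leading bit is 1):
  pos 0: 11010 XOR 10011 = 01001
  pos 1: 10011 XOR 10011 = 00000
  pos 6: 10110 XOR 10011 = 00101
  pos 8: 10100 XOR 10011 = 00111
  pos 10: 11100 XOR 10011 = 01111
  pos 11: 11110 XOR 10011 = 01101
  pos 12: 11010 XOR 10011 = 01001
  pos 13: 10010 XOR 10011 = 00001
Remainder (last 4 bits) = 0001. This is the CRC / FCS.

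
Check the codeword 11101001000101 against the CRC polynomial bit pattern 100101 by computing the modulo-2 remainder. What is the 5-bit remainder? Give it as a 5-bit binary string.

Modulo-2 division of 11101001000101 by 100101:
  pos 0: 111010 XOR 100101 = 011111
  pos 1: 111110 XOR 100101 = 011011
  pos 2: 110111 XOR 100101 = 010010
  pos 3: 100100 XOR 100101 = 000001
  pos 8: 100101 XOR 100101 = 000000
Remainder = 00000 (zero — the frame passes the CRC check).

00000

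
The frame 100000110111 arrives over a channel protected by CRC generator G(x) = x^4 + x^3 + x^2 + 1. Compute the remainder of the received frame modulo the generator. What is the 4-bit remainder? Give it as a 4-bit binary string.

0000

Modulo-2 division of 100000110111 by 11101:
  pos 0: 10000 XOR 11101 = 01101
  pos 1: 11010 XOR 11101 = 00111
  pos 3: 11111 XOR 11101 = 00010
  pos 6: 10011 XOR 11101 = 01110
  pos 7: 11101 XOR 11101 = 00000
Remainder = 0000 (zero — the frame passes the CRC check).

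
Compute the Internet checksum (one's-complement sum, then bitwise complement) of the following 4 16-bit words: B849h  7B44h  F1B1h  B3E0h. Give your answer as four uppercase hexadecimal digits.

26DF

One's-complement addition (fold any carry out of bit 15 back into bit 0):
  0xB849 + 0x7B44 = 0x1338D → wrap carry → 0x338E
  0x338E + 0xF1B1 = 0x1253F → wrap carry → 0x2540
  0x2540 + 0xB3E0 = 0x0D920
One's-complement sum = 0xD920.
Checksum = ~0xD920 & 0xFFFF = 0x26DF.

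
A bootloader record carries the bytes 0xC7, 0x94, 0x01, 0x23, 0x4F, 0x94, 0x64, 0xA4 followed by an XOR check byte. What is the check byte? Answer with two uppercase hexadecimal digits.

XOR the bytes together:
  start with 0xC7
  0xC7 ⊕ 0x94 = 0x53
  0x53 ⊕ 0x01 = 0x52
  0x52 ⊕ 0x23 = 0x71
  0x71 ⊕ 0x4F = 0x3E
  0x3E ⊕ 0x94 = 0xAA
  0xAA ⊕ 0x64 = 0xCE
  0xCE ⊕ 0xA4 = 0x6A

6A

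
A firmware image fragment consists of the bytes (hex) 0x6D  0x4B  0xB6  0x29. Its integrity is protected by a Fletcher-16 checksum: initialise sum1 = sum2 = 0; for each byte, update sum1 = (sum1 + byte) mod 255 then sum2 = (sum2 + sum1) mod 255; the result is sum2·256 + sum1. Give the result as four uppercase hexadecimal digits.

2E98

Running sums (mod 255):
  after byte 0 (0x6D): sum1=109, sum2=109
  after byte 1 (0x4B): sum1=184, sum2=38
  after byte 2 (0xB6): sum1=111, sum2=149
  after byte 3 (0x29): sum1=152, sum2=46
Checksum = sum2·256 + sum1 = 46·256 + 152 = 11928 = 0x2E98.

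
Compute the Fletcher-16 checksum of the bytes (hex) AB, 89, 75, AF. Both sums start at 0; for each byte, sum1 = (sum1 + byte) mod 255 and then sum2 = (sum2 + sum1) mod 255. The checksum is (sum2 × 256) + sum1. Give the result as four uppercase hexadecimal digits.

Running sums (mod 255):
  after byte 0 (AB): sum1=171, sum2=171
  after byte 1 (89): sum1=53, sum2=224
  after byte 2 (75): sum1=170, sum2=139
  after byte 3 (AF): sum1=90, sum2=229
Checksum = sum2·256 + sum1 = 229·256 + 90 = 58714 = 0xE55A.

E55A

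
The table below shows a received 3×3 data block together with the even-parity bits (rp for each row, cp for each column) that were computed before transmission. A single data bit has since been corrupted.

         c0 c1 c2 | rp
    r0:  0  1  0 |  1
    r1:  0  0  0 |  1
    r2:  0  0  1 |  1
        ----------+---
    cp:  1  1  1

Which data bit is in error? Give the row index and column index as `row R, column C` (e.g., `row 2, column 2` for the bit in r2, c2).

row 1, column 0

Recompute each row's even parity and compare to rp:
  r0: data parity 1, sent rp 1 → ok
  r1: data parity 0, sent rp 1 → mismatch
  r2: data parity 1, sent rp 1 → ok
Recompute each column's even parity and compare to cp:
  c0: data parity 0, sent cp 1 → mismatch
  c1: data parity 1, sent cp 1 → ok
  c2: data parity 1, sent cp 1 → ok
Exactly one row (r1) and one column (c0) fail → the flipped bit is at their intersection.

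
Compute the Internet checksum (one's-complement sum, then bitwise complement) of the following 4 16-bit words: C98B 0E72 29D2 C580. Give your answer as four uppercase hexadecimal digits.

38AF

One's-complement addition (fold any carry out of bit 15 back into bit 0):
  0xC98B + 0x0E72 = 0x0D7FD
  0xD7FD + 0x29D2 = 0x101CF → wrap carry → 0x01D0
  0x01D0 + 0xC580 = 0x0C750
One's-complement sum = 0xC750.
Checksum = ~0xC750 & 0xFFFF = 0x38AF.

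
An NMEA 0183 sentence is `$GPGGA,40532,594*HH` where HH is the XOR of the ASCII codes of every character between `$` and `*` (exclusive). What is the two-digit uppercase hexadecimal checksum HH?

5E

XOR the ASCII codes of the payload characters:
  'G' = 0x47 → acc = 0x47
  'P' = 0x50 → acc = 0x17
  'G' = 0x47 → acc = 0x50
  'G' = 0x47 → acc = 0x17
  'A' = 0x41 → acc = 0x56
  ',' = 0x2C → acc = 0x7A
  '4' = 0x34 → acc = 0x4E
  '0' = 0x30 → acc = 0x7E
  '5' = 0x35 → acc = 0x4B
  '3' = 0x33 → acc = 0x78
  '2' = 0x32 → acc = 0x4A
  ',' = 0x2C → acc = 0x66
  '5' = 0x35 → acc = 0x53
  '9' = 0x39 → acc = 0x6A
  '4' = 0x34 → acc = 0x5E
Checksum = 0x5E.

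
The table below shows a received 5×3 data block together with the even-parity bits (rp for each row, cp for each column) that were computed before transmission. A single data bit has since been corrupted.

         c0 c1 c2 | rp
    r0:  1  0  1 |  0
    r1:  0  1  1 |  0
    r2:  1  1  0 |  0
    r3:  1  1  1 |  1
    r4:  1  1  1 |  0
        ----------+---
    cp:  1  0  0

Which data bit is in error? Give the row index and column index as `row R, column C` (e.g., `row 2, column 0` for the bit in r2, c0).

Recompute each row's even parity and compare to rp:
  r0: data parity 0, sent rp 0 → ok
  r1: data parity 0, sent rp 0 → ok
  r2: data parity 0, sent rp 0 → ok
  r3: data parity 1, sent rp 1 → ok
  r4: data parity 1, sent rp 0 → mismatch
Recompute each column's even parity and compare to cp:
  c0: data parity 0, sent cp 1 → mismatch
  c1: data parity 0, sent cp 0 → ok
  c2: data parity 0, sent cp 0 → ok
Exactly one row (r4) and one column (c0) fail → the flipped bit is at their intersection.

row 4, column 0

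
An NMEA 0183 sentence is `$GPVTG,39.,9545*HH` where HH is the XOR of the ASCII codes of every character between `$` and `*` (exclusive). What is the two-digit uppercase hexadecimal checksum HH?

7B

XOR the ASCII codes of the payload characters:
  'G' = 0x47 → acc = 0x47
  'P' = 0x50 → acc = 0x17
  'V' = 0x56 → acc = 0x41
  'T' = 0x54 → acc = 0x15
  'G' = 0x47 → acc = 0x52
  ',' = 0x2C → acc = 0x7E
  '3' = 0x33 → acc = 0x4D
  '9' = 0x39 → acc = 0x74
  '.' = 0x2E → acc = 0x5A
  ',' = 0x2C → acc = 0x76
  '9' = 0x39 → acc = 0x4F
  '5' = 0x35 → acc = 0x7A
  '4' = 0x34 → acc = 0x4E
  '5' = 0x35 → acc = 0x7B
Checksum = 0x7B.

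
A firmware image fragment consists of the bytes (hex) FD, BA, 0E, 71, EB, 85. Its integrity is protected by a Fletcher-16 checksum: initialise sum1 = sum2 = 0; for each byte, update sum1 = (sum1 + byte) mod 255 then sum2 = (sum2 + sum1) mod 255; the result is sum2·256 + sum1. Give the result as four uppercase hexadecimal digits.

Running sums (mod 255):
  after byte 0 (FD): sum1=253, sum2=253
  after byte 1 (BA): sum1=184, sum2=182
  after byte 2 (0E): sum1=198, sum2=125
  after byte 3 (71): sum1=56, sum2=181
  after byte 4 (EB): sum1=36, sum2=217
  after byte 5 (85): sum1=169, sum2=131
Checksum = sum2·256 + sum1 = 131·256 + 169 = 33705 = 0x83A9.

83A9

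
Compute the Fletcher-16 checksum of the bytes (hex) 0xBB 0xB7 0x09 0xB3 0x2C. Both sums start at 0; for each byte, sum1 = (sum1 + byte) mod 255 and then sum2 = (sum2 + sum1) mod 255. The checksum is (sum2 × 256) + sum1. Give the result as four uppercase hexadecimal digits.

Running sums (mod 255):
  after byte 0 (0xBB): sum1=187, sum2=187
  after byte 1 (0xB7): sum1=115, sum2=47
  after byte 2 (0x09): sum1=124, sum2=171
  after byte 3 (0xB3): sum1=48, sum2=219
  after byte 4 (0x2C): sum1=92, sum2=56
Checksum = sum2·256 + sum1 = 56·256 + 92 = 14428 = 0x385C.

385C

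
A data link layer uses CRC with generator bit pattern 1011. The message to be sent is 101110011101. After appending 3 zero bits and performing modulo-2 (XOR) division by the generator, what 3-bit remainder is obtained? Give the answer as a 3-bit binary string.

Append 3 zeros: 101110011101000. Divide by 1011 (XOR where the leading bit is 1):
  pos 0: 1011 XOR 1011 = 0000
  pos 4: 1001 XOR 1011 = 0010
  pos 6: 1011 XOR 1011 = 0000
  pos 11: 1000 XOR 1011 = 0011
Remainder (last 3 bits) = 011. This is the CRC / FCS.

011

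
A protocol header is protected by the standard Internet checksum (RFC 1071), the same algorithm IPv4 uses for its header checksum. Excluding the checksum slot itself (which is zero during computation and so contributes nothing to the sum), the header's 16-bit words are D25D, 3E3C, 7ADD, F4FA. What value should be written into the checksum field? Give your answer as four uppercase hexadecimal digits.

One's-complement addition (fold any carry out of bit 15 back into bit 0):
  0xD25D + 0x3E3C = 0x11099 → wrap carry → 0x109A
  0x109A + 0x7ADD = 0x08B77
  0x8B77 + 0xF4FA = 0x18071 → wrap carry → 0x8072
One's-complement sum = 0x8072.
Checksum = ~0x8072 & 0xFFFF = 0x7F8D.

7F8D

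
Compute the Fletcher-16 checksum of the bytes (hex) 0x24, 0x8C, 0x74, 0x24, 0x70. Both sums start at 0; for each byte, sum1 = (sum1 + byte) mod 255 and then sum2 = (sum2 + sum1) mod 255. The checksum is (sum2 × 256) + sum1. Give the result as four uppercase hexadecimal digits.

FCB9

Running sums (mod 255):
  after byte 0 (0x24): sum1=36, sum2=36
  after byte 1 (0x8C): sum1=176, sum2=212
  after byte 2 (0x74): sum1=37, sum2=249
  after byte 3 (0x24): sum1=73, sum2=67
  after byte 4 (0x70): sum1=185, sum2=252
Checksum = sum2·256 + sum1 = 252·256 + 185 = 64697 = 0xFCB9.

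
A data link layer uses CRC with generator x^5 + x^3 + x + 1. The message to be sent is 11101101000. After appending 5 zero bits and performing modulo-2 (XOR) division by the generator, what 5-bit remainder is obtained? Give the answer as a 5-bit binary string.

Append 5 zeros: 1110110100000000. Divide by 101011 (XOR where the leading bit is 1):
  pos 0: 111011 XOR 101011 = 010000
  pos 1: 100000 XOR 101011 = 001011
  pos 3: 101110 XOR 101011 = 000101
  pos 6: 101000 XOR 101011 = 000011
  pos 10: 110000 XOR 101011 = 011011
Remainder (last 5 bits) = 11011. This is the CRC / FCS.

11011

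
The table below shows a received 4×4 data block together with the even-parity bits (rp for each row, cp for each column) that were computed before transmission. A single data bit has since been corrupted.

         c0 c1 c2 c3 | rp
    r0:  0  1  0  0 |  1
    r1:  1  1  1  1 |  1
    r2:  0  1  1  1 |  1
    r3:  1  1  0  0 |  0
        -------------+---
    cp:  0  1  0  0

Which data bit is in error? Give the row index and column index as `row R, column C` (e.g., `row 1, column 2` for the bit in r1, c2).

row 1, column 1

Recompute each row's even parity and compare to rp:
  r0: data parity 1, sent rp 1 → ok
  r1: data parity 0, sent rp 1 → mismatch
  r2: data parity 1, sent rp 1 → ok
  r3: data parity 0, sent rp 0 → ok
Recompute each column's even parity and compare to cp:
  c0: data parity 0, sent cp 0 → ok
  c1: data parity 0, sent cp 1 → mismatch
  c2: data parity 0, sent cp 0 → ok
  c3: data parity 0, sent cp 0 → ok
Exactly one row (r1) and one column (c1) fail → the flipped bit is at their intersection.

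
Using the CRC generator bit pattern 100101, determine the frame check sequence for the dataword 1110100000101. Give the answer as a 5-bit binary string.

11010

Append 5 zeros: 111010000010100000. Divide by 100101 (XOR where the leading bit is 1):
  pos 0: 111010 XOR 100101 = 011111
  pos 1: 111110 XOR 100101 = 011011
  pos 2: 110110 XOR 100101 = 010011
  pos 3: 100110 XOR 100101 = 000011
  pos 7: 110101 XOR 100101 = 010000
  pos 8: 100000 XOR 100101 = 000101
  pos 11: 101000 XOR 100101 = 001101
Remainder (last 5 bits) = 11010. This is the CRC / FCS.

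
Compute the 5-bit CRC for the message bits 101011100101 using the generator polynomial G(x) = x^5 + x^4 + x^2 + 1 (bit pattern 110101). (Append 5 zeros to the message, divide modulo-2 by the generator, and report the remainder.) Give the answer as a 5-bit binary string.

Append 5 zeros: 10101110010100000. Divide by 110101 (XOR where the leading bit is 1):
  pos 0: 101011 XOR 110101 = 011110
  pos 1: 111101 XOR 110101 = 001000
  pos 3: 100000 XOR 110101 = 010101
  pos 4: 101011 XOR 110101 = 011110
  pos 5: 111100 XOR 110101 = 001001
  pos 7: 100110 XOR 110101 = 010011
  pos 8: 100110 XOR 110101 = 010011
  pos 9: 100110 XOR 110101 = 010011
  pos 10: 100110 XOR 110101 = 010011
  pos 11: 100110 XOR 110101 = 010011
Remainder (last 5 bits) = 10011. This is the CRC / FCS.

10011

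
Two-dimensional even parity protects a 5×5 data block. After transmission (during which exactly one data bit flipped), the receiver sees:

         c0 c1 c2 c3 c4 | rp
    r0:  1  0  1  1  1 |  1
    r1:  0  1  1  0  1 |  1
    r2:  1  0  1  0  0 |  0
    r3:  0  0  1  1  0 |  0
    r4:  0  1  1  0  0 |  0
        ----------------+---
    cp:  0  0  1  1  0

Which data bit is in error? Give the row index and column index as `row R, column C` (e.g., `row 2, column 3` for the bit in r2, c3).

row 0, column 3

Recompute each row's even parity and compare to rp:
  r0: data parity 0, sent rp 1 → mismatch
  r1: data parity 1, sent rp 1 → ok
  r2: data parity 0, sent rp 0 → ok
  r3: data parity 0, sent rp 0 → ok
  r4: data parity 0, sent rp 0 → ok
Recompute each column's even parity and compare to cp:
  c0: data parity 0, sent cp 0 → ok
  c1: data parity 0, sent cp 0 → ok
  c2: data parity 1, sent cp 1 → ok
  c3: data parity 0, sent cp 1 → mismatch
  c4: data parity 0, sent cp 0 → ok
Exactly one row (r0) and one column (c3) fail → the flipped bit is at their intersection.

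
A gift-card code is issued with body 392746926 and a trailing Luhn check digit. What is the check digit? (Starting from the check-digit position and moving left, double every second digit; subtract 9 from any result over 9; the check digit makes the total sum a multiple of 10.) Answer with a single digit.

6

Partial digits right→left: 6 2 9 6 4 7 2 9 3
Double every second digit counting from the check-digit position (so the 1st, 3rd, 5th, ... of the partial from the right).
  doubled (with −9 where >9): 3 9 8 4 6 → sum 30
  kept as-is: 2 6 7 9 → sum 24
Total = 30 + 24 = 54.
Check digit = (10 − (54 mod 10)) mod 10 = 6.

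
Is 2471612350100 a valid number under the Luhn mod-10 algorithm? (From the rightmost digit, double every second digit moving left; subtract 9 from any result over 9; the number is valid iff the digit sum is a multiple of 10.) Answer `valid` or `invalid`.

From the right, keep odd positions and double even positions (subtract 9 from any doubled value over 9):
  doubled (positions 2,4,...): 0 0 6 2 2 8 → sum 18
  kept (positions 1,3,...): 0 1 5 2 6 7 2 → sum 23
Total = 41.
41 mod 10 = 1, so the number is invalid.

invalid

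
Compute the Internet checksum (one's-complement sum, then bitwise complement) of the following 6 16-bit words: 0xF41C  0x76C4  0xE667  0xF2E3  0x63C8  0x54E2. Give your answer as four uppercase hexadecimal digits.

0328

One's-complement addition (fold any carry out of bit 15 back into bit 0):
  0xF41C + 0x76C4 = 0x16AE0 → wrap carry → 0x6AE1
  0x6AE1 + 0xE667 = 0x15148 → wrap carry → 0x5149
  0x5149 + 0xF2E3 = 0x1442C → wrap carry → 0x442D
  0x442D + 0x63C8 = 0x0A7F5
  0xA7F5 + 0x54E2 = 0x0FCD7
One's-complement sum = 0xFCD7.
Checksum = ~0xFCD7 & 0xFFFF = 0x0328.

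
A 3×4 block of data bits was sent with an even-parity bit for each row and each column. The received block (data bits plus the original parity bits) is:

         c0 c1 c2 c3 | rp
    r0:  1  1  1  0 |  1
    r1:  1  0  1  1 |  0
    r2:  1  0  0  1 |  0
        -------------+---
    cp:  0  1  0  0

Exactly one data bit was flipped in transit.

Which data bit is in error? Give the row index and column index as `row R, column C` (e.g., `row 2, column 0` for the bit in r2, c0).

Recompute each row's even parity and compare to rp:
  r0: data parity 1, sent rp 1 → ok
  r1: data parity 1, sent rp 0 → mismatch
  r2: data parity 0, sent rp 0 → ok
Recompute each column's even parity and compare to cp:
  c0: data parity 1, sent cp 0 → mismatch
  c1: data parity 1, sent cp 1 → ok
  c2: data parity 0, sent cp 0 → ok
  c3: data parity 0, sent cp 0 → ok
Exactly one row (r1) and one column (c0) fail → the flipped bit is at their intersection.

row 1, column 0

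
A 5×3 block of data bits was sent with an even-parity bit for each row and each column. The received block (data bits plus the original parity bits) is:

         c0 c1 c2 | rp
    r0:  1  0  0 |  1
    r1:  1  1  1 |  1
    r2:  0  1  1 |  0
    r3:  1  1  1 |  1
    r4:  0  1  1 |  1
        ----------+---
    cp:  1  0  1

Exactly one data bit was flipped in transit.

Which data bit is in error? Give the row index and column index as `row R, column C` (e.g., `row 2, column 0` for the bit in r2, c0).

row 4, column 2

Recompute each row's even parity and compare to rp:
  r0: data parity 1, sent rp 1 → ok
  r1: data parity 1, sent rp 1 → ok
  r2: data parity 0, sent rp 0 → ok
  r3: data parity 1, sent rp 1 → ok
  r4: data parity 0, sent rp 1 → mismatch
Recompute each column's even parity and compare to cp:
  c0: data parity 1, sent cp 1 → ok
  c1: data parity 0, sent cp 0 → ok
  c2: data parity 0, sent cp 1 → mismatch
Exactly one row (r4) and one column (c2) fail → the flipped bit is at their intersection.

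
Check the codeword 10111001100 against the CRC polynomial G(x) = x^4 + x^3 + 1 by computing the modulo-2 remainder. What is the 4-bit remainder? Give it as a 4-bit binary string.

Modulo-2 division of 10111001100 by 11001:
  pos 0: 10111 XOR 11001 = 01110
  pos 1: 11100 XOR 11001 = 00101
  pos 3: 10101 XOR 11001 = 01100
  pos 4: 11001 XOR 11001 = 00000
Remainder = 0000 (zero — the frame passes the CRC check).

0000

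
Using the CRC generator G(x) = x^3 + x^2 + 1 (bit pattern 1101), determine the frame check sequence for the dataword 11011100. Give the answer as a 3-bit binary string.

Append 3 zeros: 11011100000. Divide by 1101 (XOR where the leading bit is 1):
  pos 0: 1101 XOR 1101 = 0000
  pos 4: 1100 XOR 1101 = 0001
  pos 7: 1000 XOR 1101 = 0101
Remainder (last 3 bits) = 101. This is the CRC / FCS.

101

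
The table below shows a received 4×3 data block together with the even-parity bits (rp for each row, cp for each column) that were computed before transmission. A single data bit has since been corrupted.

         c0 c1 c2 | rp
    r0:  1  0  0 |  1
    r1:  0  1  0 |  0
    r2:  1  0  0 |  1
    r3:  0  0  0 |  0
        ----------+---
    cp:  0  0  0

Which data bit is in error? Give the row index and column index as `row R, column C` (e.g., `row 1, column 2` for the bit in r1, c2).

row 1, column 1

Recompute each row's even parity and compare to rp:
  r0: data parity 1, sent rp 1 → ok
  r1: data parity 1, sent rp 0 → mismatch
  r2: data parity 1, sent rp 1 → ok
  r3: data parity 0, sent rp 0 → ok
Recompute each column's even parity and compare to cp:
  c0: data parity 0, sent cp 0 → ok
  c1: data parity 1, sent cp 0 → mismatch
  c2: data parity 0, sent cp 0 → ok
Exactly one row (r1) and one column (c1) fail → the flipped bit is at their intersection.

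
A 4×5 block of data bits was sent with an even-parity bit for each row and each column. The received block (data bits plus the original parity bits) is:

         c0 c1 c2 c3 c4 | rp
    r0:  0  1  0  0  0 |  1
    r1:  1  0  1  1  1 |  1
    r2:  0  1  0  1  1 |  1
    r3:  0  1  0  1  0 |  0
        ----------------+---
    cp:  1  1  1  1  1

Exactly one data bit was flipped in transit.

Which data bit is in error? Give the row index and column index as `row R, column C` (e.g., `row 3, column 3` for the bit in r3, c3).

row 1, column 4

Recompute each row's even parity and compare to rp:
  r0: data parity 1, sent rp 1 → ok
  r1: data parity 0, sent rp 1 → mismatch
  r2: data parity 1, sent rp 1 → ok
  r3: data parity 0, sent rp 0 → ok
Recompute each column's even parity and compare to cp:
  c0: data parity 1, sent cp 1 → ok
  c1: data parity 1, sent cp 1 → ok
  c2: data parity 1, sent cp 1 → ok
  c3: data parity 1, sent cp 1 → ok
  c4: data parity 0, sent cp 1 → mismatch
Exactly one row (r1) and one column (c4) fail → the flipped bit is at their intersection.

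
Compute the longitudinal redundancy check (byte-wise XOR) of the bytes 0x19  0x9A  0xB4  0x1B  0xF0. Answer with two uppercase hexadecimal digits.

DC

XOR the bytes together:
  start with 0x19
  0x19 ⊕ 0x9A = 0x83
  0x83 ⊕ 0xB4 = 0x37
  0x37 ⊕ 0x1B = 0x2C
  0x2C ⊕ 0xF0 = 0xDC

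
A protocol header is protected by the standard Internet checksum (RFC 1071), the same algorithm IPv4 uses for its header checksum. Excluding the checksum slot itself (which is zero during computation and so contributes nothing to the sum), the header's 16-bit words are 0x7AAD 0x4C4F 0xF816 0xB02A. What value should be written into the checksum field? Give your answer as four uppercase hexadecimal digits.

One's-complement addition (fold any carry out of bit 15 back into bit 0):
  0x7AAD + 0x4C4F = 0x0C6FC
  0xC6FC + 0xF816 = 0x1BF12 → wrap carry → 0xBF13
  0xBF13 + 0xB02A = 0x16F3D → wrap carry → 0x6F3E
One's-complement sum = 0x6F3E.
Checksum = ~0x6F3E & 0xFFFF = 0x90C1.

90C1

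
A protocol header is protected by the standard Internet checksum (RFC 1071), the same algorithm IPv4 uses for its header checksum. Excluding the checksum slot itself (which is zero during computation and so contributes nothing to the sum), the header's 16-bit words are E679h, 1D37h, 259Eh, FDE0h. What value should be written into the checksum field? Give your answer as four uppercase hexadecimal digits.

D8CF

One's-complement addition (fold any carry out of bit 15 back into bit 0):
  0xE679 + 0x1D37 = 0x103B0 → wrap carry → 0x03B1
  0x03B1 + 0x259E = 0x0294F
  0x294F + 0xFDE0 = 0x1272F → wrap carry → 0x2730
One's-complement sum = 0x2730.
Checksum = ~0x2730 & 0xFFFF = 0xD8CF.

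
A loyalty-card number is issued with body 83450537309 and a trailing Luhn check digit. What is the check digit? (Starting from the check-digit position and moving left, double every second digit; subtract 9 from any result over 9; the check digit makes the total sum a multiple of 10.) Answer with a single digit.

4

Partial digits right→left: 9 0 3 7 3 5 0 5 4 3 8
Double every second digit counting from the check-digit position (so the 1st, 3rd, 5th, ... of the partial from the right).
  doubled (with −9 where >9): 9 6 6 0 8 7 → sum 36
  kept as-is: 0 7 5 5 3 → sum 20
Total = 36 + 20 = 56.
Check digit = (10 − (56 mod 10)) mod 10 = 4.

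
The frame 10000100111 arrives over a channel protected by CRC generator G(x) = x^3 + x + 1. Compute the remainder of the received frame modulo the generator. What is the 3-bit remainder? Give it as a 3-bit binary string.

011

Modulo-2 division of 10000100111 by 1011:
  pos 0: 1000 XOR 1011 = 0011
  pos 2: 1101 XOR 1011 = 0110
  pos 3: 1100 XOR 1011 = 0111
  pos 4: 1110 XOR 1011 = 0101
  pos 5: 1011 XOR 1011 = 0000
Remainder = 011 (nonzero — an error is detected).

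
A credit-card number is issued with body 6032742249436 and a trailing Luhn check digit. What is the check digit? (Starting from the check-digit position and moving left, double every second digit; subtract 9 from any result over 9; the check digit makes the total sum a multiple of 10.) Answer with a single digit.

3

Partial digits right→left: 6 3 4 9 4 2 2 4 7 2 3 0 6
Double every second digit counting from the check-digit position (so the 1st, 3rd, 5th, ... of the partial from the right).
  doubled (with −9 where >9): 3 8 8 4 5 6 3 → sum 37
  kept as-is: 3 9 2 4 2 0 → sum 20
Total = 37 + 20 = 57.
Check digit = (10 − (57 mod 10)) mod 10 = 3.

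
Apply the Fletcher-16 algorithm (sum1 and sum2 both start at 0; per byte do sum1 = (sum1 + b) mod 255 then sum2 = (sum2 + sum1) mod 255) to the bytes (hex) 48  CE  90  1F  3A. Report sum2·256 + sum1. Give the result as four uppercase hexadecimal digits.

Running sums (mod 255):
  after byte 0 (48): sum1=72, sum2=72
  after byte 1 (CE): sum1=23, sum2=95
  after byte 2 (90): sum1=167, sum2=7
  after byte 3 (1F): sum1=198, sum2=205
  after byte 4 (3A): sum1=1, sum2=206
Checksum = sum2·256 + sum1 = 206·256 + 1 = 52737 = 0xCE01.

CE01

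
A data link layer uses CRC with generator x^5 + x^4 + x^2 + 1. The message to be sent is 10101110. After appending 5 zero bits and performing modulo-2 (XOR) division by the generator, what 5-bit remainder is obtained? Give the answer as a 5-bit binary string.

11001

Append 5 zeros: 1010111000000. Divide by 110101 (XOR where the leading bit is 1):
  pos 0: 101011 XOR 110101 = 011110
  pos 1: 111101 XOR 110101 = 001000
  pos 3: 100000 XOR 110101 = 010101
  pos 4: 101010 XOR 110101 = 011111
  pos 5: 111110 XOR 110101 = 001011
  pos 7: 101100 XOR 110101 = 011001
Remainder (last 5 bits) = 11001. This is the CRC / FCS.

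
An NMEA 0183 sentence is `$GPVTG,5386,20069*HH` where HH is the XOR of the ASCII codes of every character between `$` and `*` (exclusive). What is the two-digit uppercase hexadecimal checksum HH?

67

XOR the ASCII codes of the payload characters:
  'G' = 0x47 → acc = 0x47
  'P' = 0x50 → acc = 0x17
  'V' = 0x56 → acc = 0x41
  'T' = 0x54 → acc = 0x15
  'G' = 0x47 → acc = 0x52
  ',' = 0x2C → acc = 0x7E
  '5' = 0x35 → acc = 0x4B
  '3' = 0x33 → acc = 0x78
  '8' = 0x38 → acc = 0x40
  '6' = 0x36 → acc = 0x76
  ',' = 0x2C → acc = 0x5A
  '2' = 0x32 → acc = 0x68
  '0' = 0x30 → acc = 0x58
  '0' = 0x30 → acc = 0x68
  '6' = 0x36 → acc = 0x5E
  '9' = 0x39 → acc = 0x67
Checksum = 0x67.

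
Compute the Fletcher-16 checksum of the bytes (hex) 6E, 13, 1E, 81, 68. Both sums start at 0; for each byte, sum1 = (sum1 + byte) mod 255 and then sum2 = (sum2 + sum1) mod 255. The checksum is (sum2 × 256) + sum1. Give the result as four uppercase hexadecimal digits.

3A89

Running sums (mod 255):
  after byte 0 (6E): sum1=110, sum2=110
  after byte 1 (13): sum1=129, sum2=239
  after byte 2 (1E): sum1=159, sum2=143
  after byte 3 (81): sum1=33, sum2=176
  after byte 4 (68): sum1=137, sum2=58
Checksum = sum2·256 + sum1 = 58·256 + 137 = 14985 = 0x3A89.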